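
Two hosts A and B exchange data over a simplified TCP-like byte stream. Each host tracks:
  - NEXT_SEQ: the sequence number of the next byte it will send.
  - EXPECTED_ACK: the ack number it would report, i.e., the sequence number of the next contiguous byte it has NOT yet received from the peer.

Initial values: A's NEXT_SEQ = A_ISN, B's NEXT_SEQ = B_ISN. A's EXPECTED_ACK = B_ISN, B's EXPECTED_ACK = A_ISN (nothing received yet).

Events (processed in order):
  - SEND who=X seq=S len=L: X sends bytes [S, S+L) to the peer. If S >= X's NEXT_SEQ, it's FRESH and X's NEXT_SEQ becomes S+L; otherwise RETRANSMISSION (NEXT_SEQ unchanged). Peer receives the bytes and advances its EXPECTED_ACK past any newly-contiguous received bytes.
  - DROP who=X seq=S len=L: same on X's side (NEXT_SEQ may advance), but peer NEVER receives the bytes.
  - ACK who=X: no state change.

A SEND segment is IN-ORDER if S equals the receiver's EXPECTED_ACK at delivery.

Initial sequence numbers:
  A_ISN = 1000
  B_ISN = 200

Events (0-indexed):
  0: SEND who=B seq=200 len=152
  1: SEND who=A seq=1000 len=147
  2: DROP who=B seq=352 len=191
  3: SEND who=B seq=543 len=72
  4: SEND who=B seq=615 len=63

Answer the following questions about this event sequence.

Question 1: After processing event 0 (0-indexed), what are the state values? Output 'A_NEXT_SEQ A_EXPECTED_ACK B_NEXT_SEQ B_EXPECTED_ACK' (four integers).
After event 0: A_seq=1000 A_ack=352 B_seq=352 B_ack=1000

1000 352 352 1000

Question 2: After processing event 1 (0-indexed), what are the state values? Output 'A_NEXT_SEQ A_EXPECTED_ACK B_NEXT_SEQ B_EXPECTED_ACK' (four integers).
After event 0: A_seq=1000 A_ack=352 B_seq=352 B_ack=1000
After event 1: A_seq=1147 A_ack=352 B_seq=352 B_ack=1147

1147 352 352 1147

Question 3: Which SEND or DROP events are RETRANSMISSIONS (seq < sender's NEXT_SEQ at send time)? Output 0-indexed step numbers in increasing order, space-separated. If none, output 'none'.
Step 0: SEND seq=200 -> fresh
Step 1: SEND seq=1000 -> fresh
Step 2: DROP seq=352 -> fresh
Step 3: SEND seq=543 -> fresh
Step 4: SEND seq=615 -> fresh

Answer: none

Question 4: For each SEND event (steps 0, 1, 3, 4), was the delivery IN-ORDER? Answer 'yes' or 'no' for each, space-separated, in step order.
Step 0: SEND seq=200 -> in-order
Step 1: SEND seq=1000 -> in-order
Step 3: SEND seq=543 -> out-of-order
Step 4: SEND seq=615 -> out-of-order

Answer: yes yes no no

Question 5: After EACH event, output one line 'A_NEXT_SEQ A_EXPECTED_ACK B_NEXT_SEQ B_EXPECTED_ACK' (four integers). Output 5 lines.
1000 352 352 1000
1147 352 352 1147
1147 352 543 1147
1147 352 615 1147
1147 352 678 1147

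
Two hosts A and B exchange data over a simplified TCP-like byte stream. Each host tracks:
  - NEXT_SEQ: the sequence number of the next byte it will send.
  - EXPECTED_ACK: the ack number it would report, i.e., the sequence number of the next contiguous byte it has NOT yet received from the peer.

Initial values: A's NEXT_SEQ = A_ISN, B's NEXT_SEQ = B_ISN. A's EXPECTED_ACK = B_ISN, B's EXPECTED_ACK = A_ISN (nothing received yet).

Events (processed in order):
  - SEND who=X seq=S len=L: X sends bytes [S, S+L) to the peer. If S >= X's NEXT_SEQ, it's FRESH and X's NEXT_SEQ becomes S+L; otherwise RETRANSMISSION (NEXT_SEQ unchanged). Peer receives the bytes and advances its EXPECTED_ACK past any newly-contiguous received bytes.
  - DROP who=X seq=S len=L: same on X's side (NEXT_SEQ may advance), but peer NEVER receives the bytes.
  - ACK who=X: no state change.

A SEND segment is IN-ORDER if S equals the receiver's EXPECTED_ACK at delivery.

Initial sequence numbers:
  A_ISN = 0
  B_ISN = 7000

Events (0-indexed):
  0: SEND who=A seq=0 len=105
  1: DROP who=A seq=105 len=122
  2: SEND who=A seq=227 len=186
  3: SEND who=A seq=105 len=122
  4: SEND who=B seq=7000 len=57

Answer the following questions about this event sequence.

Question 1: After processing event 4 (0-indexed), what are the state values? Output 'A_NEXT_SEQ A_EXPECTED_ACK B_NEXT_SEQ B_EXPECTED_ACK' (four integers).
After event 0: A_seq=105 A_ack=7000 B_seq=7000 B_ack=105
After event 1: A_seq=227 A_ack=7000 B_seq=7000 B_ack=105
After event 2: A_seq=413 A_ack=7000 B_seq=7000 B_ack=105
After event 3: A_seq=413 A_ack=7000 B_seq=7000 B_ack=413
After event 4: A_seq=413 A_ack=7057 B_seq=7057 B_ack=413

413 7057 7057 413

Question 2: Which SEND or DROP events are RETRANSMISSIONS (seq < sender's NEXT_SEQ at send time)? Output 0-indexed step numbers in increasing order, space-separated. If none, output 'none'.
Step 0: SEND seq=0 -> fresh
Step 1: DROP seq=105 -> fresh
Step 2: SEND seq=227 -> fresh
Step 3: SEND seq=105 -> retransmit
Step 4: SEND seq=7000 -> fresh

Answer: 3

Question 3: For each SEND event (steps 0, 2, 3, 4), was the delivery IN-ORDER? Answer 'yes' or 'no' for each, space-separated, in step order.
Step 0: SEND seq=0 -> in-order
Step 2: SEND seq=227 -> out-of-order
Step 3: SEND seq=105 -> in-order
Step 4: SEND seq=7000 -> in-order

Answer: yes no yes yes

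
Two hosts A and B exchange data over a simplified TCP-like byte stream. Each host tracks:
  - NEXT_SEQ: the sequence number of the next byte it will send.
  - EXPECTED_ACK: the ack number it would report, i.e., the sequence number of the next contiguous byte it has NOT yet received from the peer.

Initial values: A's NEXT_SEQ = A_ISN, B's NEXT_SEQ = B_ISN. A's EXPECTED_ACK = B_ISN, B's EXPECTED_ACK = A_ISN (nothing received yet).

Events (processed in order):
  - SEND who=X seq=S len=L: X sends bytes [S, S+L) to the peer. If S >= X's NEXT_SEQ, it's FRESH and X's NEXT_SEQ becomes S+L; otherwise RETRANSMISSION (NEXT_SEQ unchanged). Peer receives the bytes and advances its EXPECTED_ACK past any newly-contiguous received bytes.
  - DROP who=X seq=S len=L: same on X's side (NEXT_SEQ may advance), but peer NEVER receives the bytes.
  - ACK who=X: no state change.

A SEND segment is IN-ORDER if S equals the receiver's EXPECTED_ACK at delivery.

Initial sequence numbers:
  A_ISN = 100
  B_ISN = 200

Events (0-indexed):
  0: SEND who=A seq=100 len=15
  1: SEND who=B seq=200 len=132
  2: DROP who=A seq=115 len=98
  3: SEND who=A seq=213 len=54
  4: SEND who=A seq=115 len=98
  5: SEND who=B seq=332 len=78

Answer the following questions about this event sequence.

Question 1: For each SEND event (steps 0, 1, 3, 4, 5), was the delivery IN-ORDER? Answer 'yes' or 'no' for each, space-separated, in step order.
Step 0: SEND seq=100 -> in-order
Step 1: SEND seq=200 -> in-order
Step 3: SEND seq=213 -> out-of-order
Step 4: SEND seq=115 -> in-order
Step 5: SEND seq=332 -> in-order

Answer: yes yes no yes yes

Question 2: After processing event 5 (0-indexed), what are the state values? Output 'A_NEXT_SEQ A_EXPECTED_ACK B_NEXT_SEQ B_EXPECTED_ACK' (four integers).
After event 0: A_seq=115 A_ack=200 B_seq=200 B_ack=115
After event 1: A_seq=115 A_ack=332 B_seq=332 B_ack=115
After event 2: A_seq=213 A_ack=332 B_seq=332 B_ack=115
After event 3: A_seq=267 A_ack=332 B_seq=332 B_ack=115
After event 4: A_seq=267 A_ack=332 B_seq=332 B_ack=267
After event 5: A_seq=267 A_ack=410 B_seq=410 B_ack=267

267 410 410 267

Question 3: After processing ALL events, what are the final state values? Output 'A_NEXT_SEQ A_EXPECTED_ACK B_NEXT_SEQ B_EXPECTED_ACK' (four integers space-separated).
Answer: 267 410 410 267

Derivation:
After event 0: A_seq=115 A_ack=200 B_seq=200 B_ack=115
After event 1: A_seq=115 A_ack=332 B_seq=332 B_ack=115
After event 2: A_seq=213 A_ack=332 B_seq=332 B_ack=115
After event 3: A_seq=267 A_ack=332 B_seq=332 B_ack=115
After event 4: A_seq=267 A_ack=332 B_seq=332 B_ack=267
After event 5: A_seq=267 A_ack=410 B_seq=410 B_ack=267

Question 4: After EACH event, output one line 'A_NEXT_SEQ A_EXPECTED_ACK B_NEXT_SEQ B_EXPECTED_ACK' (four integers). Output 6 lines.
115 200 200 115
115 332 332 115
213 332 332 115
267 332 332 115
267 332 332 267
267 410 410 267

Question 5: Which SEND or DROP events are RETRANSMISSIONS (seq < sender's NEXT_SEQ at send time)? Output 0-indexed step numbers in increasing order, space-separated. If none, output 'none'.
Answer: 4

Derivation:
Step 0: SEND seq=100 -> fresh
Step 1: SEND seq=200 -> fresh
Step 2: DROP seq=115 -> fresh
Step 3: SEND seq=213 -> fresh
Step 4: SEND seq=115 -> retransmit
Step 5: SEND seq=332 -> fresh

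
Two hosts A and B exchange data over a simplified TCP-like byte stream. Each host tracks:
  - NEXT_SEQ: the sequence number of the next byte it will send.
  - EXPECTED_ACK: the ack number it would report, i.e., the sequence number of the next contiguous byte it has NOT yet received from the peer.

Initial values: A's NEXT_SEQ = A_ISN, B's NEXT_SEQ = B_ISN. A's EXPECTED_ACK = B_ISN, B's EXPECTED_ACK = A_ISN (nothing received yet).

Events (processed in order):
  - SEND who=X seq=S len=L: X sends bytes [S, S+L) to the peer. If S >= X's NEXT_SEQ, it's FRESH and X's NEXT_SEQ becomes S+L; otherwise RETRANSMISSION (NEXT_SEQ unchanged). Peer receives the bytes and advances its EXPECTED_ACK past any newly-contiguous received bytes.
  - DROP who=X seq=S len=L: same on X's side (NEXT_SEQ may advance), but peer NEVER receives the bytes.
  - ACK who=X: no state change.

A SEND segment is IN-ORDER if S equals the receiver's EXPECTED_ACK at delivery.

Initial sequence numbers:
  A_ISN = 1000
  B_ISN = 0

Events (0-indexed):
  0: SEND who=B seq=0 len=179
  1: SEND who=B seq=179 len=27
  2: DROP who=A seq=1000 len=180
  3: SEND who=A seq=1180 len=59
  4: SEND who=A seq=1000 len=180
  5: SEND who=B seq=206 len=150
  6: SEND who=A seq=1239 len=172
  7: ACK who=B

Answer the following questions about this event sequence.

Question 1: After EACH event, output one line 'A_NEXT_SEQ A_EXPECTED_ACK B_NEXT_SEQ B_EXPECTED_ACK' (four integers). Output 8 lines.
1000 179 179 1000
1000 206 206 1000
1180 206 206 1000
1239 206 206 1000
1239 206 206 1239
1239 356 356 1239
1411 356 356 1411
1411 356 356 1411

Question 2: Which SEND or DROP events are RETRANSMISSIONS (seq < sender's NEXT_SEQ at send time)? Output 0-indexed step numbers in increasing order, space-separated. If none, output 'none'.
Step 0: SEND seq=0 -> fresh
Step 1: SEND seq=179 -> fresh
Step 2: DROP seq=1000 -> fresh
Step 3: SEND seq=1180 -> fresh
Step 4: SEND seq=1000 -> retransmit
Step 5: SEND seq=206 -> fresh
Step 6: SEND seq=1239 -> fresh

Answer: 4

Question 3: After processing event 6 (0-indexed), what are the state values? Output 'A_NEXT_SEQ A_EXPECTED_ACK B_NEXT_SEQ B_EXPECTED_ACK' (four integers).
After event 0: A_seq=1000 A_ack=179 B_seq=179 B_ack=1000
After event 1: A_seq=1000 A_ack=206 B_seq=206 B_ack=1000
After event 2: A_seq=1180 A_ack=206 B_seq=206 B_ack=1000
After event 3: A_seq=1239 A_ack=206 B_seq=206 B_ack=1000
After event 4: A_seq=1239 A_ack=206 B_seq=206 B_ack=1239
After event 5: A_seq=1239 A_ack=356 B_seq=356 B_ack=1239
After event 6: A_seq=1411 A_ack=356 B_seq=356 B_ack=1411

1411 356 356 1411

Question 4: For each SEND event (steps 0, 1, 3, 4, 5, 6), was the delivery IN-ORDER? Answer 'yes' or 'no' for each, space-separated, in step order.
Step 0: SEND seq=0 -> in-order
Step 1: SEND seq=179 -> in-order
Step 3: SEND seq=1180 -> out-of-order
Step 4: SEND seq=1000 -> in-order
Step 5: SEND seq=206 -> in-order
Step 6: SEND seq=1239 -> in-order

Answer: yes yes no yes yes yes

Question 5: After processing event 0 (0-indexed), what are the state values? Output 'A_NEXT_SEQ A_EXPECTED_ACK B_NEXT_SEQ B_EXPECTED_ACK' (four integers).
After event 0: A_seq=1000 A_ack=179 B_seq=179 B_ack=1000

1000 179 179 1000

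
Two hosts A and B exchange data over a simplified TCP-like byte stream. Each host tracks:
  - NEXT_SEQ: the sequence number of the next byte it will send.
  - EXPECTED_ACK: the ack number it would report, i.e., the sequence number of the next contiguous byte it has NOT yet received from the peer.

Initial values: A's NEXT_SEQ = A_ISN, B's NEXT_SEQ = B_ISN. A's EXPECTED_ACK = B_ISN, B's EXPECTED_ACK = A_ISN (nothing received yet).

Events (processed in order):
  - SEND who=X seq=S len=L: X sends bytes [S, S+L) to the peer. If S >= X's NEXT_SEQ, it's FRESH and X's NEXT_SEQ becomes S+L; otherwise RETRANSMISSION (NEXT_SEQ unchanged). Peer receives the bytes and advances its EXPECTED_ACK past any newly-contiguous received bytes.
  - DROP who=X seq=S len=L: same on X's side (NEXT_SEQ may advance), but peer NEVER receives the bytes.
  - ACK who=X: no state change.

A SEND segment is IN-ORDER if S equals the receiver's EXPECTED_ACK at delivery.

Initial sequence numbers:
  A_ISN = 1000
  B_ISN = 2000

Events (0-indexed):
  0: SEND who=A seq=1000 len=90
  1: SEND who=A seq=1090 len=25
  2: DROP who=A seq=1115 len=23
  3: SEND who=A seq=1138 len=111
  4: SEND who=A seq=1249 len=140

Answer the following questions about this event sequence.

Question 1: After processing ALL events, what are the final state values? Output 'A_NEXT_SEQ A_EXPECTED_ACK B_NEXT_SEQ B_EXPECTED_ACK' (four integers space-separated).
Answer: 1389 2000 2000 1115

Derivation:
After event 0: A_seq=1090 A_ack=2000 B_seq=2000 B_ack=1090
After event 1: A_seq=1115 A_ack=2000 B_seq=2000 B_ack=1115
After event 2: A_seq=1138 A_ack=2000 B_seq=2000 B_ack=1115
After event 3: A_seq=1249 A_ack=2000 B_seq=2000 B_ack=1115
After event 4: A_seq=1389 A_ack=2000 B_seq=2000 B_ack=1115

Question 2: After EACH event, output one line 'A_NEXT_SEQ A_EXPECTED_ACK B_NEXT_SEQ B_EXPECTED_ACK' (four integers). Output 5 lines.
1090 2000 2000 1090
1115 2000 2000 1115
1138 2000 2000 1115
1249 2000 2000 1115
1389 2000 2000 1115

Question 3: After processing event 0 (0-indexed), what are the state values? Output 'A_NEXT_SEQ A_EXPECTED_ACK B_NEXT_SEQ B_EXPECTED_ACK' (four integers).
After event 0: A_seq=1090 A_ack=2000 B_seq=2000 B_ack=1090

1090 2000 2000 1090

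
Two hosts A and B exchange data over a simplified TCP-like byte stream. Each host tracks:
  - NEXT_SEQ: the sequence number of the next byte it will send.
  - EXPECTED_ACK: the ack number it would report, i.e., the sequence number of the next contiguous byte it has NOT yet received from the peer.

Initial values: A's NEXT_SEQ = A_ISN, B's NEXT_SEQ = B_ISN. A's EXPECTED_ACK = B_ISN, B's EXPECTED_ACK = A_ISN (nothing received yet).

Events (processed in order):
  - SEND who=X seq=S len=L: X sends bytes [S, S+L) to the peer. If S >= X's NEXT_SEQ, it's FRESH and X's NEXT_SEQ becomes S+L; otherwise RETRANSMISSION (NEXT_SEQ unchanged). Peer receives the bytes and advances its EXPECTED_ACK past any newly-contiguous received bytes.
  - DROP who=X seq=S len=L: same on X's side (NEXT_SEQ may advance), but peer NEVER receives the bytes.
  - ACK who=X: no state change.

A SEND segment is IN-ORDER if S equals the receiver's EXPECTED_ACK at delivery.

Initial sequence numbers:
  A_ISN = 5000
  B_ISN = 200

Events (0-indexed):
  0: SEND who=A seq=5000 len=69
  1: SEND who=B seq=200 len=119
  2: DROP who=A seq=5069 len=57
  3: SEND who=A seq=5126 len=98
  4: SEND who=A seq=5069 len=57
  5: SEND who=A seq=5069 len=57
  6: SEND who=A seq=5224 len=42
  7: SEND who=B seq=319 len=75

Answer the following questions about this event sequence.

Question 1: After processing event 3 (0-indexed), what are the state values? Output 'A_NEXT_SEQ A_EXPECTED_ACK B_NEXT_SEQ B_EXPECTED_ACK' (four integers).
After event 0: A_seq=5069 A_ack=200 B_seq=200 B_ack=5069
After event 1: A_seq=5069 A_ack=319 B_seq=319 B_ack=5069
After event 2: A_seq=5126 A_ack=319 B_seq=319 B_ack=5069
After event 3: A_seq=5224 A_ack=319 B_seq=319 B_ack=5069

5224 319 319 5069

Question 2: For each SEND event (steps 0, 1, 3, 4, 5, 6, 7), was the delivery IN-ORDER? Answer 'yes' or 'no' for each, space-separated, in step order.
Answer: yes yes no yes no yes yes

Derivation:
Step 0: SEND seq=5000 -> in-order
Step 1: SEND seq=200 -> in-order
Step 3: SEND seq=5126 -> out-of-order
Step 4: SEND seq=5069 -> in-order
Step 5: SEND seq=5069 -> out-of-order
Step 6: SEND seq=5224 -> in-order
Step 7: SEND seq=319 -> in-order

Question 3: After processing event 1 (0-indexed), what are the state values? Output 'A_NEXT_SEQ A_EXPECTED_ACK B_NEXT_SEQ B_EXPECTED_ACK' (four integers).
After event 0: A_seq=5069 A_ack=200 B_seq=200 B_ack=5069
After event 1: A_seq=5069 A_ack=319 B_seq=319 B_ack=5069

5069 319 319 5069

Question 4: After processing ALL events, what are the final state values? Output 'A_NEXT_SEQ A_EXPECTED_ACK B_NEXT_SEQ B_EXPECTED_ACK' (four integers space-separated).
After event 0: A_seq=5069 A_ack=200 B_seq=200 B_ack=5069
After event 1: A_seq=5069 A_ack=319 B_seq=319 B_ack=5069
After event 2: A_seq=5126 A_ack=319 B_seq=319 B_ack=5069
After event 3: A_seq=5224 A_ack=319 B_seq=319 B_ack=5069
After event 4: A_seq=5224 A_ack=319 B_seq=319 B_ack=5224
After event 5: A_seq=5224 A_ack=319 B_seq=319 B_ack=5224
After event 6: A_seq=5266 A_ack=319 B_seq=319 B_ack=5266
After event 7: A_seq=5266 A_ack=394 B_seq=394 B_ack=5266

Answer: 5266 394 394 5266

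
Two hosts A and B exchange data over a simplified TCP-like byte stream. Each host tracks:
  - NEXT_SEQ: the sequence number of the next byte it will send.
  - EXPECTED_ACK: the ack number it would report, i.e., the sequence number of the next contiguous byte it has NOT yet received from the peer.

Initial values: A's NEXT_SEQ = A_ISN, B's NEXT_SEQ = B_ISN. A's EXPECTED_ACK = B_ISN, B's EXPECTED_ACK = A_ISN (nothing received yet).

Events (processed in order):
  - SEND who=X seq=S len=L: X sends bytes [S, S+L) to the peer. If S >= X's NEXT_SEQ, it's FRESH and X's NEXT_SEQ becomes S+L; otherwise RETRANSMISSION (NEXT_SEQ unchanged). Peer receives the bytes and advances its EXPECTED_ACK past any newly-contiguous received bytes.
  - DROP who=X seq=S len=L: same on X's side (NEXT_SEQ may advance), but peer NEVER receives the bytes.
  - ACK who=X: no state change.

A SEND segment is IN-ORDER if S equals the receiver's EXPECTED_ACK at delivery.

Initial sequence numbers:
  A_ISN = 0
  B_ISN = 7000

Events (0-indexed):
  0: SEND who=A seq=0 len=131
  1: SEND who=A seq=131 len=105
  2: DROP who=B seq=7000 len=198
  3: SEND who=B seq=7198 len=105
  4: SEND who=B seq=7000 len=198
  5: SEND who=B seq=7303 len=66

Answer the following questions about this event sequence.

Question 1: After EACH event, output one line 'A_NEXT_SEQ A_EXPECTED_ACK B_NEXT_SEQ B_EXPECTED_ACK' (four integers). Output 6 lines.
131 7000 7000 131
236 7000 7000 236
236 7000 7198 236
236 7000 7303 236
236 7303 7303 236
236 7369 7369 236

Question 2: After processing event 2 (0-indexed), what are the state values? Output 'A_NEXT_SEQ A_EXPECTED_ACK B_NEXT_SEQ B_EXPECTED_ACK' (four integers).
After event 0: A_seq=131 A_ack=7000 B_seq=7000 B_ack=131
After event 1: A_seq=236 A_ack=7000 B_seq=7000 B_ack=236
After event 2: A_seq=236 A_ack=7000 B_seq=7198 B_ack=236

236 7000 7198 236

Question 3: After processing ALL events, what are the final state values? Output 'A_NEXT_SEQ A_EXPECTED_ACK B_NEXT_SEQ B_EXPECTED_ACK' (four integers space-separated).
After event 0: A_seq=131 A_ack=7000 B_seq=7000 B_ack=131
After event 1: A_seq=236 A_ack=7000 B_seq=7000 B_ack=236
After event 2: A_seq=236 A_ack=7000 B_seq=7198 B_ack=236
After event 3: A_seq=236 A_ack=7000 B_seq=7303 B_ack=236
After event 4: A_seq=236 A_ack=7303 B_seq=7303 B_ack=236
After event 5: A_seq=236 A_ack=7369 B_seq=7369 B_ack=236

Answer: 236 7369 7369 236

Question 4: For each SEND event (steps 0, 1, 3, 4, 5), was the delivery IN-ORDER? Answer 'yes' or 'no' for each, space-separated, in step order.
Step 0: SEND seq=0 -> in-order
Step 1: SEND seq=131 -> in-order
Step 3: SEND seq=7198 -> out-of-order
Step 4: SEND seq=7000 -> in-order
Step 5: SEND seq=7303 -> in-order

Answer: yes yes no yes yes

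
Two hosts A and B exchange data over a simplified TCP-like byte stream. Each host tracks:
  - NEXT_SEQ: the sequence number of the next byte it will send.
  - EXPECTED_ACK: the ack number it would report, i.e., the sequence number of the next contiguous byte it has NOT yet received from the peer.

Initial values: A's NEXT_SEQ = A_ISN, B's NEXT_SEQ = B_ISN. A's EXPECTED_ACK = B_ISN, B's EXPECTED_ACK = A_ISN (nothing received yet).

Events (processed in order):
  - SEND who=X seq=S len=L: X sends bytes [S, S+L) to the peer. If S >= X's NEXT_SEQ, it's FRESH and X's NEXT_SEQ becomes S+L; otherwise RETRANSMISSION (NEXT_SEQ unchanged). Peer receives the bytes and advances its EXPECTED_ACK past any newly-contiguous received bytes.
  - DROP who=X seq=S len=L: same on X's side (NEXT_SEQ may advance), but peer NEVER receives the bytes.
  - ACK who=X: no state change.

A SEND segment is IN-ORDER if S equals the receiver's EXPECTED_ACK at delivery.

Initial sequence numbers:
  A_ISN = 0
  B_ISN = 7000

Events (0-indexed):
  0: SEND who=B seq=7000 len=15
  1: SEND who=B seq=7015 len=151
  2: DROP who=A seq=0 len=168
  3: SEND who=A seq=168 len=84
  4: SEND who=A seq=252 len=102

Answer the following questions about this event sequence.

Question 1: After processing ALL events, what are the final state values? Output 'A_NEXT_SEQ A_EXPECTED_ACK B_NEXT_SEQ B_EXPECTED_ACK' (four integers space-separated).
After event 0: A_seq=0 A_ack=7015 B_seq=7015 B_ack=0
After event 1: A_seq=0 A_ack=7166 B_seq=7166 B_ack=0
After event 2: A_seq=168 A_ack=7166 B_seq=7166 B_ack=0
After event 3: A_seq=252 A_ack=7166 B_seq=7166 B_ack=0
After event 4: A_seq=354 A_ack=7166 B_seq=7166 B_ack=0

Answer: 354 7166 7166 0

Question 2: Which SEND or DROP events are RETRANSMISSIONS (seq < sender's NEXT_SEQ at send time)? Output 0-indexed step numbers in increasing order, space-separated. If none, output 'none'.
Answer: none

Derivation:
Step 0: SEND seq=7000 -> fresh
Step 1: SEND seq=7015 -> fresh
Step 2: DROP seq=0 -> fresh
Step 3: SEND seq=168 -> fresh
Step 4: SEND seq=252 -> fresh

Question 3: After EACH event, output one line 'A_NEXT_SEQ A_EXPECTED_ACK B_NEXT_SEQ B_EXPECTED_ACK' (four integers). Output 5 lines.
0 7015 7015 0
0 7166 7166 0
168 7166 7166 0
252 7166 7166 0
354 7166 7166 0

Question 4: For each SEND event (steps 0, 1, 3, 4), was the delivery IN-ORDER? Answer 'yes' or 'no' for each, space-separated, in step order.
Answer: yes yes no no

Derivation:
Step 0: SEND seq=7000 -> in-order
Step 1: SEND seq=7015 -> in-order
Step 3: SEND seq=168 -> out-of-order
Step 4: SEND seq=252 -> out-of-order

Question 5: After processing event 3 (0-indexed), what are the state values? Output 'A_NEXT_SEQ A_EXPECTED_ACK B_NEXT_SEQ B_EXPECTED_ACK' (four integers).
After event 0: A_seq=0 A_ack=7015 B_seq=7015 B_ack=0
After event 1: A_seq=0 A_ack=7166 B_seq=7166 B_ack=0
After event 2: A_seq=168 A_ack=7166 B_seq=7166 B_ack=0
After event 3: A_seq=252 A_ack=7166 B_seq=7166 B_ack=0

252 7166 7166 0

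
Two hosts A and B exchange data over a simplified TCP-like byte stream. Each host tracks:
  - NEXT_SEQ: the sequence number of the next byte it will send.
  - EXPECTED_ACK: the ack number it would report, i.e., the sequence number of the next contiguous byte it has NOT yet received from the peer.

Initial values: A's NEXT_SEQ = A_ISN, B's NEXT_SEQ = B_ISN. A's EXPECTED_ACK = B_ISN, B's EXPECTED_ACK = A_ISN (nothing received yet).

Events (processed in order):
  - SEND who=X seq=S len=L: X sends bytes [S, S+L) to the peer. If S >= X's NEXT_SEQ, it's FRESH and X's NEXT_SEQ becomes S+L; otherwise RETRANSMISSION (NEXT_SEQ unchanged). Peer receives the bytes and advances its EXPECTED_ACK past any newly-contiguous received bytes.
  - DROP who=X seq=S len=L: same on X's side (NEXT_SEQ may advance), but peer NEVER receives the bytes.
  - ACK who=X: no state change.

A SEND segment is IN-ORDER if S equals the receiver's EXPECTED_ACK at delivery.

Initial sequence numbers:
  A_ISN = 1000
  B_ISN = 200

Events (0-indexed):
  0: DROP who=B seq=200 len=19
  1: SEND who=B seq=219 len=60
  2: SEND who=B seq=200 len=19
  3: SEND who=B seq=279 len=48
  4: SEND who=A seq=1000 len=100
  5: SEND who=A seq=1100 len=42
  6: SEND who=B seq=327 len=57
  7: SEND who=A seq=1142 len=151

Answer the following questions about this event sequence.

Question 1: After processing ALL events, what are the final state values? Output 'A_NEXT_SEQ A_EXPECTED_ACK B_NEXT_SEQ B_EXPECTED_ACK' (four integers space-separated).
After event 0: A_seq=1000 A_ack=200 B_seq=219 B_ack=1000
After event 1: A_seq=1000 A_ack=200 B_seq=279 B_ack=1000
After event 2: A_seq=1000 A_ack=279 B_seq=279 B_ack=1000
After event 3: A_seq=1000 A_ack=327 B_seq=327 B_ack=1000
After event 4: A_seq=1100 A_ack=327 B_seq=327 B_ack=1100
After event 5: A_seq=1142 A_ack=327 B_seq=327 B_ack=1142
After event 6: A_seq=1142 A_ack=384 B_seq=384 B_ack=1142
After event 7: A_seq=1293 A_ack=384 B_seq=384 B_ack=1293

Answer: 1293 384 384 1293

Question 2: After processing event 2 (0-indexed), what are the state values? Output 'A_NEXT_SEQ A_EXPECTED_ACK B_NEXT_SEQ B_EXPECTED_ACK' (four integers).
After event 0: A_seq=1000 A_ack=200 B_seq=219 B_ack=1000
After event 1: A_seq=1000 A_ack=200 B_seq=279 B_ack=1000
After event 2: A_seq=1000 A_ack=279 B_seq=279 B_ack=1000

1000 279 279 1000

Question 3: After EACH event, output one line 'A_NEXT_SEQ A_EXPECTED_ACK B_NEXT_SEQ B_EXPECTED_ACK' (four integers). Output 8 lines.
1000 200 219 1000
1000 200 279 1000
1000 279 279 1000
1000 327 327 1000
1100 327 327 1100
1142 327 327 1142
1142 384 384 1142
1293 384 384 1293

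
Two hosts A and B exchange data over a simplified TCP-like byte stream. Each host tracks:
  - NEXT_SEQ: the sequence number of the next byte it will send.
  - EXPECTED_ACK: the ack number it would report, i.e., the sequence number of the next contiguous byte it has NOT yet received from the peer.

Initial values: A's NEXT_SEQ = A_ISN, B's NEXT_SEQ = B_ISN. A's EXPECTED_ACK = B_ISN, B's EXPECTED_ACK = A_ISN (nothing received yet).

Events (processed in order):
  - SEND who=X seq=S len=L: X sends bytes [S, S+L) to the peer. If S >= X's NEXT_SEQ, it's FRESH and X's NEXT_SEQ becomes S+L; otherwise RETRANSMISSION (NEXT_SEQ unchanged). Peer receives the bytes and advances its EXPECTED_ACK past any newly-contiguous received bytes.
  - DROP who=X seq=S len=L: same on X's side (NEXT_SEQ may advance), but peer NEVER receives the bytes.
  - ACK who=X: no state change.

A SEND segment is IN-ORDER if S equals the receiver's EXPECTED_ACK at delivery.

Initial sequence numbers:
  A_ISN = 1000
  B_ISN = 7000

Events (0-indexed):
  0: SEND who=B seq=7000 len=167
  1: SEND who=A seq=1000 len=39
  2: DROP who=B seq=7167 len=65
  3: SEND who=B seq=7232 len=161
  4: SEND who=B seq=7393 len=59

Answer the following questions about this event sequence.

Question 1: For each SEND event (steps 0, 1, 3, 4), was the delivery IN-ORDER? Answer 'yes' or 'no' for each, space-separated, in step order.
Step 0: SEND seq=7000 -> in-order
Step 1: SEND seq=1000 -> in-order
Step 3: SEND seq=7232 -> out-of-order
Step 4: SEND seq=7393 -> out-of-order

Answer: yes yes no no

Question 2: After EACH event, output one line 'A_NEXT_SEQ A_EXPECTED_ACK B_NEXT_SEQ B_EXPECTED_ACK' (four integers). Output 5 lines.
1000 7167 7167 1000
1039 7167 7167 1039
1039 7167 7232 1039
1039 7167 7393 1039
1039 7167 7452 1039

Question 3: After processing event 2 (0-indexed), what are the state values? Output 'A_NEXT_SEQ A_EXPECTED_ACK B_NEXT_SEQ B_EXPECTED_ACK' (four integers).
After event 0: A_seq=1000 A_ack=7167 B_seq=7167 B_ack=1000
After event 1: A_seq=1039 A_ack=7167 B_seq=7167 B_ack=1039
After event 2: A_seq=1039 A_ack=7167 B_seq=7232 B_ack=1039

1039 7167 7232 1039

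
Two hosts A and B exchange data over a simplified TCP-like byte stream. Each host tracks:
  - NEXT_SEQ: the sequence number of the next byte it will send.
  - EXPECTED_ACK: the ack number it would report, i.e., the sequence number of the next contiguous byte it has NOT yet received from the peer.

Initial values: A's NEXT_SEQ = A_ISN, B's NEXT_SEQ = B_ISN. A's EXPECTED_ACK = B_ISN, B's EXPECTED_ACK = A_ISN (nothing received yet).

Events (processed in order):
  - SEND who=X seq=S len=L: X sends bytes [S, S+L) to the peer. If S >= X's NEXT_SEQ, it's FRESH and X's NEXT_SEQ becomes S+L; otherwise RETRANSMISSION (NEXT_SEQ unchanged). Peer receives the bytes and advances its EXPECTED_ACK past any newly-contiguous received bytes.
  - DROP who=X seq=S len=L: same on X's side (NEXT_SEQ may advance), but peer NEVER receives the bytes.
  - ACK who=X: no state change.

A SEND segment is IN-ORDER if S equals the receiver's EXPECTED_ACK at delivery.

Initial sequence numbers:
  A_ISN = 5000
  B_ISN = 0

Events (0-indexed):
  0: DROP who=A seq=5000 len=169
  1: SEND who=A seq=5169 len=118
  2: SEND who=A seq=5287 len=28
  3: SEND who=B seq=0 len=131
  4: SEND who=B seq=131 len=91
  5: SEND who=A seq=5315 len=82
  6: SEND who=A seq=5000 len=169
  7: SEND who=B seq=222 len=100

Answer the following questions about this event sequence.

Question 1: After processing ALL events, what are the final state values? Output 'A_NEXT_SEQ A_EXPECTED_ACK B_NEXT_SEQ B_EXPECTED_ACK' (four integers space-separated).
After event 0: A_seq=5169 A_ack=0 B_seq=0 B_ack=5000
After event 1: A_seq=5287 A_ack=0 B_seq=0 B_ack=5000
After event 2: A_seq=5315 A_ack=0 B_seq=0 B_ack=5000
After event 3: A_seq=5315 A_ack=131 B_seq=131 B_ack=5000
After event 4: A_seq=5315 A_ack=222 B_seq=222 B_ack=5000
After event 5: A_seq=5397 A_ack=222 B_seq=222 B_ack=5000
After event 6: A_seq=5397 A_ack=222 B_seq=222 B_ack=5397
After event 7: A_seq=5397 A_ack=322 B_seq=322 B_ack=5397

Answer: 5397 322 322 5397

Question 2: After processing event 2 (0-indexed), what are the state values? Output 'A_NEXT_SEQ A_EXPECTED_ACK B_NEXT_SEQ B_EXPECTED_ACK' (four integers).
After event 0: A_seq=5169 A_ack=0 B_seq=0 B_ack=5000
After event 1: A_seq=5287 A_ack=0 B_seq=0 B_ack=5000
After event 2: A_seq=5315 A_ack=0 B_seq=0 B_ack=5000

5315 0 0 5000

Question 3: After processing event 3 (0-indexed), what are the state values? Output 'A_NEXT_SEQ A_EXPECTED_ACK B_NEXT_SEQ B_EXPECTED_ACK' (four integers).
After event 0: A_seq=5169 A_ack=0 B_seq=0 B_ack=5000
After event 1: A_seq=5287 A_ack=0 B_seq=0 B_ack=5000
After event 2: A_seq=5315 A_ack=0 B_seq=0 B_ack=5000
After event 3: A_seq=5315 A_ack=131 B_seq=131 B_ack=5000

5315 131 131 5000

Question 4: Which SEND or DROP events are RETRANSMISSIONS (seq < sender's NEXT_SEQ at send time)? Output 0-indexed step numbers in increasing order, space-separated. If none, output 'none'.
Step 0: DROP seq=5000 -> fresh
Step 1: SEND seq=5169 -> fresh
Step 2: SEND seq=5287 -> fresh
Step 3: SEND seq=0 -> fresh
Step 4: SEND seq=131 -> fresh
Step 5: SEND seq=5315 -> fresh
Step 6: SEND seq=5000 -> retransmit
Step 7: SEND seq=222 -> fresh

Answer: 6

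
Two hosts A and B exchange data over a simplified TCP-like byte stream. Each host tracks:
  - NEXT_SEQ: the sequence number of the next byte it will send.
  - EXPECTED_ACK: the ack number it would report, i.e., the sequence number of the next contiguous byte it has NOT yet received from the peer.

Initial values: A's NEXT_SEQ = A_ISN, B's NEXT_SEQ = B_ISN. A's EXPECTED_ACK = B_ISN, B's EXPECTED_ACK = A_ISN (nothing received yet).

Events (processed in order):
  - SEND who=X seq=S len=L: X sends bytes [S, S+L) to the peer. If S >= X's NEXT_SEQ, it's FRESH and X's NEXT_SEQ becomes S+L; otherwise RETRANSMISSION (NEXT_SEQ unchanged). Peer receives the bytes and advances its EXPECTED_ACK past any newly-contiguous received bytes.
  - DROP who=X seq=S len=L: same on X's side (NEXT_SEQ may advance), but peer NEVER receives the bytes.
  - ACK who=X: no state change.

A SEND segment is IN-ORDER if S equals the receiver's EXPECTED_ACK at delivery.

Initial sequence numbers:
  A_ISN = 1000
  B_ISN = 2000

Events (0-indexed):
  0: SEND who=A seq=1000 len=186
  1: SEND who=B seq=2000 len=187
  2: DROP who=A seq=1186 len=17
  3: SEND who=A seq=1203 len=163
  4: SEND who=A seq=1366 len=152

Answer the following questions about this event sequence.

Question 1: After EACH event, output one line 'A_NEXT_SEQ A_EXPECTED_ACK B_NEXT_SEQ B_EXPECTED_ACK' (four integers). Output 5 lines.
1186 2000 2000 1186
1186 2187 2187 1186
1203 2187 2187 1186
1366 2187 2187 1186
1518 2187 2187 1186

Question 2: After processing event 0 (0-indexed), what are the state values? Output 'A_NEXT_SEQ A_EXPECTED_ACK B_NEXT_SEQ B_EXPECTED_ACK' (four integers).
After event 0: A_seq=1186 A_ack=2000 B_seq=2000 B_ack=1186

1186 2000 2000 1186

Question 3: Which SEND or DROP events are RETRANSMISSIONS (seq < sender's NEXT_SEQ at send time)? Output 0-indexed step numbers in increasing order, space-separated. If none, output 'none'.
Answer: none

Derivation:
Step 0: SEND seq=1000 -> fresh
Step 1: SEND seq=2000 -> fresh
Step 2: DROP seq=1186 -> fresh
Step 3: SEND seq=1203 -> fresh
Step 4: SEND seq=1366 -> fresh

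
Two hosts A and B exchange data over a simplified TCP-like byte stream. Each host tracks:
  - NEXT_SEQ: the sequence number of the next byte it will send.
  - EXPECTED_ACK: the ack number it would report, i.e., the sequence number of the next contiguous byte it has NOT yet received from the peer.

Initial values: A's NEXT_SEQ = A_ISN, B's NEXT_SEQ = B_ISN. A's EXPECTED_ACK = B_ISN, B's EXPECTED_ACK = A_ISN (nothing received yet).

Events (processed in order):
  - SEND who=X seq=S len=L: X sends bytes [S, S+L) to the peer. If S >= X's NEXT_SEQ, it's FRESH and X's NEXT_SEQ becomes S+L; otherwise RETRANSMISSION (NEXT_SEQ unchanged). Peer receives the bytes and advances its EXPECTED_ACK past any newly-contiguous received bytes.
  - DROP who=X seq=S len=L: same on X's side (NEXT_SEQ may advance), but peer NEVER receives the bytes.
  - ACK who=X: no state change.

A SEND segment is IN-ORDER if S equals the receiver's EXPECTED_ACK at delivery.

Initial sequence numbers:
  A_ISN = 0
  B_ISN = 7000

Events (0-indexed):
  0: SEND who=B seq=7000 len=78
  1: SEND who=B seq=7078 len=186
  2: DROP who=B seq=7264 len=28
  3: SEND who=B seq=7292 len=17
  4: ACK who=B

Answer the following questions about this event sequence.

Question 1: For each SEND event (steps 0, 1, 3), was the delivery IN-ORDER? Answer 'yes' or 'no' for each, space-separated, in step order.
Step 0: SEND seq=7000 -> in-order
Step 1: SEND seq=7078 -> in-order
Step 3: SEND seq=7292 -> out-of-order

Answer: yes yes no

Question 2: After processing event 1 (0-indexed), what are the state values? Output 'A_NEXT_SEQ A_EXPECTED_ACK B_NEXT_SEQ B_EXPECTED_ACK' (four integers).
After event 0: A_seq=0 A_ack=7078 B_seq=7078 B_ack=0
After event 1: A_seq=0 A_ack=7264 B_seq=7264 B_ack=0

0 7264 7264 0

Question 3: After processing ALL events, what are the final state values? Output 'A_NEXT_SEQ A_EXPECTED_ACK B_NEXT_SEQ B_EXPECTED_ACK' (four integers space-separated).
After event 0: A_seq=0 A_ack=7078 B_seq=7078 B_ack=0
After event 1: A_seq=0 A_ack=7264 B_seq=7264 B_ack=0
After event 2: A_seq=0 A_ack=7264 B_seq=7292 B_ack=0
After event 3: A_seq=0 A_ack=7264 B_seq=7309 B_ack=0
After event 4: A_seq=0 A_ack=7264 B_seq=7309 B_ack=0

Answer: 0 7264 7309 0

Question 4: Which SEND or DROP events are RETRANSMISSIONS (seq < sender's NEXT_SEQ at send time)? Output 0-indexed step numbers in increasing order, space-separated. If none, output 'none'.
Answer: none

Derivation:
Step 0: SEND seq=7000 -> fresh
Step 1: SEND seq=7078 -> fresh
Step 2: DROP seq=7264 -> fresh
Step 3: SEND seq=7292 -> fresh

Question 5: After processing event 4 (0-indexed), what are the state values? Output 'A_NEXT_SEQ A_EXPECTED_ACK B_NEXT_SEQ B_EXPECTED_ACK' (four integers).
After event 0: A_seq=0 A_ack=7078 B_seq=7078 B_ack=0
After event 1: A_seq=0 A_ack=7264 B_seq=7264 B_ack=0
After event 2: A_seq=0 A_ack=7264 B_seq=7292 B_ack=0
After event 3: A_seq=0 A_ack=7264 B_seq=7309 B_ack=0
After event 4: A_seq=0 A_ack=7264 B_seq=7309 B_ack=0

0 7264 7309 0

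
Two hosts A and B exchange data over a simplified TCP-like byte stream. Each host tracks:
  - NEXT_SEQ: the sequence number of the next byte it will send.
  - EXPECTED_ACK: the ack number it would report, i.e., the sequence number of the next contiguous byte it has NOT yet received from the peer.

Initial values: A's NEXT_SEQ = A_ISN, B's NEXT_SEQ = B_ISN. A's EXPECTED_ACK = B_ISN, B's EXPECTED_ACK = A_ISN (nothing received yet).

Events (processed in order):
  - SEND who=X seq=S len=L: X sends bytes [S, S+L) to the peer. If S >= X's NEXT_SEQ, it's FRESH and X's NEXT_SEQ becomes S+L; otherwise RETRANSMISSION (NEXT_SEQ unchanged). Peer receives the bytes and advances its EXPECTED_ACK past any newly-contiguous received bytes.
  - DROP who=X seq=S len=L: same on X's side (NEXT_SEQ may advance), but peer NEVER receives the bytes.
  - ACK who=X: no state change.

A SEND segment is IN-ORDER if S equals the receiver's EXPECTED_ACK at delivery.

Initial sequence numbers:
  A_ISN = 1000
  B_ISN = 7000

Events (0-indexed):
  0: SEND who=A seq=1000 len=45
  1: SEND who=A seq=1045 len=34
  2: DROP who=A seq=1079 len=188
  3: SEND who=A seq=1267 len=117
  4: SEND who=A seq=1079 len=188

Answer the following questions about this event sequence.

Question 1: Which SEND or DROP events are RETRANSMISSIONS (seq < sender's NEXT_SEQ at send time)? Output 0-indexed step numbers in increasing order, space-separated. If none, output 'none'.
Step 0: SEND seq=1000 -> fresh
Step 1: SEND seq=1045 -> fresh
Step 2: DROP seq=1079 -> fresh
Step 3: SEND seq=1267 -> fresh
Step 4: SEND seq=1079 -> retransmit

Answer: 4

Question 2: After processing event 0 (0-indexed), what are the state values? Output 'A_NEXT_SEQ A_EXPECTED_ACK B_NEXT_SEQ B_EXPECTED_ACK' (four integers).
After event 0: A_seq=1045 A_ack=7000 B_seq=7000 B_ack=1045

1045 7000 7000 1045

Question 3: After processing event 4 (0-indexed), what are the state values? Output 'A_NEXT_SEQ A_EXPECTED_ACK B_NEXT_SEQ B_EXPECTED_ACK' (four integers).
After event 0: A_seq=1045 A_ack=7000 B_seq=7000 B_ack=1045
After event 1: A_seq=1079 A_ack=7000 B_seq=7000 B_ack=1079
After event 2: A_seq=1267 A_ack=7000 B_seq=7000 B_ack=1079
After event 3: A_seq=1384 A_ack=7000 B_seq=7000 B_ack=1079
After event 4: A_seq=1384 A_ack=7000 B_seq=7000 B_ack=1384

1384 7000 7000 1384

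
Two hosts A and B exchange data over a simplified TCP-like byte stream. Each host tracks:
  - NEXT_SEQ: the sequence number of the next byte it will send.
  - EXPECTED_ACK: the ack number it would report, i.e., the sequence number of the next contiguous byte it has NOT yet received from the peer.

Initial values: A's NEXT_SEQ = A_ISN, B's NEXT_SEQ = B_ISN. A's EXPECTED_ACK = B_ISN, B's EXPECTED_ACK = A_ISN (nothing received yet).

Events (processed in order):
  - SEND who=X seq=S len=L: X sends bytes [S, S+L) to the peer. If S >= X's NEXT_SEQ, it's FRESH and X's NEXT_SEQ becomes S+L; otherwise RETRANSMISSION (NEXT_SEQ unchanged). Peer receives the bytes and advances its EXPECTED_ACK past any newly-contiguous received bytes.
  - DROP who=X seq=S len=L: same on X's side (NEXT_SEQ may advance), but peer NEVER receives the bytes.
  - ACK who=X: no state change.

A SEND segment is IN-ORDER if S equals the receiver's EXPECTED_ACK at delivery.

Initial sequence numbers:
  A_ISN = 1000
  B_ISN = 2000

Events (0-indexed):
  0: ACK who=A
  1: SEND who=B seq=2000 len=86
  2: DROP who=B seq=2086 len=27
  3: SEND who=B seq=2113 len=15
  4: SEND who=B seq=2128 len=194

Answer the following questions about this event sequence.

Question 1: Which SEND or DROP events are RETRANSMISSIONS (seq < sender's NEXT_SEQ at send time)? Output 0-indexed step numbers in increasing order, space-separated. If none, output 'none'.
Step 1: SEND seq=2000 -> fresh
Step 2: DROP seq=2086 -> fresh
Step 3: SEND seq=2113 -> fresh
Step 4: SEND seq=2128 -> fresh

Answer: none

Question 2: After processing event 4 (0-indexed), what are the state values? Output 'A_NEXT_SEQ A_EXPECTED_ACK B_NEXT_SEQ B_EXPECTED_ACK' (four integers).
After event 0: A_seq=1000 A_ack=2000 B_seq=2000 B_ack=1000
After event 1: A_seq=1000 A_ack=2086 B_seq=2086 B_ack=1000
After event 2: A_seq=1000 A_ack=2086 B_seq=2113 B_ack=1000
After event 3: A_seq=1000 A_ack=2086 B_seq=2128 B_ack=1000
After event 4: A_seq=1000 A_ack=2086 B_seq=2322 B_ack=1000

1000 2086 2322 1000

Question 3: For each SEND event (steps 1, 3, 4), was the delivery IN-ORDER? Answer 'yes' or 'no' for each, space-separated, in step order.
Step 1: SEND seq=2000 -> in-order
Step 3: SEND seq=2113 -> out-of-order
Step 4: SEND seq=2128 -> out-of-order

Answer: yes no no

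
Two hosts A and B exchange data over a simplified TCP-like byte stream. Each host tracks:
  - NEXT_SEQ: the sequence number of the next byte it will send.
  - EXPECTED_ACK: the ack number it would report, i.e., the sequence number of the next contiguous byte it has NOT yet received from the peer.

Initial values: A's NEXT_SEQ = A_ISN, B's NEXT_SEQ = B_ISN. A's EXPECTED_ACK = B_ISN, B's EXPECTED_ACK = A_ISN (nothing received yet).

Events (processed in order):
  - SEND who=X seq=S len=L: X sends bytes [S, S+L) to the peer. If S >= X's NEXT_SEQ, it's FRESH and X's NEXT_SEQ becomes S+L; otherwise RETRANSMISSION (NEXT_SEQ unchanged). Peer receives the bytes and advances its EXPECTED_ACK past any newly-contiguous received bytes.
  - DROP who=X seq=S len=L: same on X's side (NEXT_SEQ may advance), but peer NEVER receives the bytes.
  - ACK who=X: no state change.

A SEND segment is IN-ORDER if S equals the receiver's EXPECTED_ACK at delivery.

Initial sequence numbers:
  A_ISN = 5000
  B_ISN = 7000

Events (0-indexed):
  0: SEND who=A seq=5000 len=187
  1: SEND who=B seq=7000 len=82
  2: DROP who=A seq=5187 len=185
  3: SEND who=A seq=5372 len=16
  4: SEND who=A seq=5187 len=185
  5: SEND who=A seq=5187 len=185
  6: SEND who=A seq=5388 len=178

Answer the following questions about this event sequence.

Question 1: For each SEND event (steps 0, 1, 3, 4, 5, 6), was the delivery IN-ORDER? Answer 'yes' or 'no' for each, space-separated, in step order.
Answer: yes yes no yes no yes

Derivation:
Step 0: SEND seq=5000 -> in-order
Step 1: SEND seq=7000 -> in-order
Step 3: SEND seq=5372 -> out-of-order
Step 4: SEND seq=5187 -> in-order
Step 5: SEND seq=5187 -> out-of-order
Step 6: SEND seq=5388 -> in-order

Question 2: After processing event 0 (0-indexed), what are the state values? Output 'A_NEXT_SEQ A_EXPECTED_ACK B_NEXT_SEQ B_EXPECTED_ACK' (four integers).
After event 0: A_seq=5187 A_ack=7000 B_seq=7000 B_ack=5187

5187 7000 7000 5187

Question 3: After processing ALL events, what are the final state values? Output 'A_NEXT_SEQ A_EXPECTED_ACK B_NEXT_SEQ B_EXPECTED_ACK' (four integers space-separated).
After event 0: A_seq=5187 A_ack=7000 B_seq=7000 B_ack=5187
After event 1: A_seq=5187 A_ack=7082 B_seq=7082 B_ack=5187
After event 2: A_seq=5372 A_ack=7082 B_seq=7082 B_ack=5187
After event 3: A_seq=5388 A_ack=7082 B_seq=7082 B_ack=5187
After event 4: A_seq=5388 A_ack=7082 B_seq=7082 B_ack=5388
After event 5: A_seq=5388 A_ack=7082 B_seq=7082 B_ack=5388
After event 6: A_seq=5566 A_ack=7082 B_seq=7082 B_ack=5566

Answer: 5566 7082 7082 5566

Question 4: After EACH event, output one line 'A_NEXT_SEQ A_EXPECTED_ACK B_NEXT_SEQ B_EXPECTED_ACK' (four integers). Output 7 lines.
5187 7000 7000 5187
5187 7082 7082 5187
5372 7082 7082 5187
5388 7082 7082 5187
5388 7082 7082 5388
5388 7082 7082 5388
5566 7082 7082 5566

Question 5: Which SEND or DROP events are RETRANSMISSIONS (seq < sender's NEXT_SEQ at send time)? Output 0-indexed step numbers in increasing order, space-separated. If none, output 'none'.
Answer: 4 5

Derivation:
Step 0: SEND seq=5000 -> fresh
Step 1: SEND seq=7000 -> fresh
Step 2: DROP seq=5187 -> fresh
Step 3: SEND seq=5372 -> fresh
Step 4: SEND seq=5187 -> retransmit
Step 5: SEND seq=5187 -> retransmit
Step 6: SEND seq=5388 -> fresh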